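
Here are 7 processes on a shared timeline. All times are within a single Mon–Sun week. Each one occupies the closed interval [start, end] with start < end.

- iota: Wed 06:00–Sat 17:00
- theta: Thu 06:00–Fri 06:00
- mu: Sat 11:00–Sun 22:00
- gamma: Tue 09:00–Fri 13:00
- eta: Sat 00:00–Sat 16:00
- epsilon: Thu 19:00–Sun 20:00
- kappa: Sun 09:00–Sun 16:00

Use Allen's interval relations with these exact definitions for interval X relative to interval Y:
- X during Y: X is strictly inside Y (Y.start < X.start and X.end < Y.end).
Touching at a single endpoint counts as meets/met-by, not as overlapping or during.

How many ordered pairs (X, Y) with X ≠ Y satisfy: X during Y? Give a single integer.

6

Checking all 42 ordered pairs for relation 'during'; matching pairs in alphabetical order:
(eta, epsilon): eta during epsilon ✓
(eta, iota): eta during iota ✓
(kappa, epsilon): kappa during epsilon ✓
(kappa, mu): kappa during mu ✓
(theta, gamma): theta during gamma ✓
(theta, iota): theta during iota ✓
Count: 6.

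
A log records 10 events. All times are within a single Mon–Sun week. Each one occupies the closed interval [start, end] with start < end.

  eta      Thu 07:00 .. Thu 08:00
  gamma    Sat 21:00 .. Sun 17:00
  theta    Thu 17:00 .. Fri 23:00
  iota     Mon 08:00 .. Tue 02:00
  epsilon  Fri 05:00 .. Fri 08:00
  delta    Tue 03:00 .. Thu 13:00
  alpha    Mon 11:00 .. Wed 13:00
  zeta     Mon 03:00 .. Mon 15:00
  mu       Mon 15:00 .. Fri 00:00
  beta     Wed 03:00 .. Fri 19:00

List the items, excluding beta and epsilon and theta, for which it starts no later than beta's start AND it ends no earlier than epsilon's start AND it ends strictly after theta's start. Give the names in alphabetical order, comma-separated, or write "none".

none

Conditions: its start is no later than beta's start (X.start <= Wed 03:00) AND its end is no earlier than epsilon's start (X.end >= Fri 05:00) AND its end is strictly after theta's start (X.end > Thu 17:00).
alpha: start Mon 11:00 <= Wed 03:00? ✓; end Wed 13:00 >= Fri 05:00? ✗; end Wed 13:00 > Thu 17:00? ✗ → no.
delta: start Tue 03:00 <= Wed 03:00? ✓; end Thu 13:00 >= Fri 05:00? ✗; end Thu 13:00 > Thu 17:00? ✗ → no.
eta: start Thu 07:00 <= Wed 03:00? ✗; end Thu 08:00 >= Fri 05:00? ✗; end Thu 08:00 > Thu 17:00? ✗ → no.
gamma: start Sat 21:00 <= Wed 03:00? ✗; end Sun 17:00 >= Fri 05:00? ✓; end Sun 17:00 > Thu 17:00? ✓ → no.
iota: start Mon 08:00 <= Wed 03:00? ✓; end Tue 02:00 >= Fri 05:00? ✗; end Tue 02:00 > Thu 17:00? ✗ → no.
mu: start Mon 15:00 <= Wed 03:00? ✓; end Fri 00:00 >= Fri 05:00? ✗; end Fri 00:00 > Thu 17:00? ✓ → no.
zeta: start Mon 03:00 <= Wed 03:00? ✓; end Mon 15:00 >= Fri 05:00? ✗; end Mon 15:00 > Thu 17:00? ✗ → no.
Result: none.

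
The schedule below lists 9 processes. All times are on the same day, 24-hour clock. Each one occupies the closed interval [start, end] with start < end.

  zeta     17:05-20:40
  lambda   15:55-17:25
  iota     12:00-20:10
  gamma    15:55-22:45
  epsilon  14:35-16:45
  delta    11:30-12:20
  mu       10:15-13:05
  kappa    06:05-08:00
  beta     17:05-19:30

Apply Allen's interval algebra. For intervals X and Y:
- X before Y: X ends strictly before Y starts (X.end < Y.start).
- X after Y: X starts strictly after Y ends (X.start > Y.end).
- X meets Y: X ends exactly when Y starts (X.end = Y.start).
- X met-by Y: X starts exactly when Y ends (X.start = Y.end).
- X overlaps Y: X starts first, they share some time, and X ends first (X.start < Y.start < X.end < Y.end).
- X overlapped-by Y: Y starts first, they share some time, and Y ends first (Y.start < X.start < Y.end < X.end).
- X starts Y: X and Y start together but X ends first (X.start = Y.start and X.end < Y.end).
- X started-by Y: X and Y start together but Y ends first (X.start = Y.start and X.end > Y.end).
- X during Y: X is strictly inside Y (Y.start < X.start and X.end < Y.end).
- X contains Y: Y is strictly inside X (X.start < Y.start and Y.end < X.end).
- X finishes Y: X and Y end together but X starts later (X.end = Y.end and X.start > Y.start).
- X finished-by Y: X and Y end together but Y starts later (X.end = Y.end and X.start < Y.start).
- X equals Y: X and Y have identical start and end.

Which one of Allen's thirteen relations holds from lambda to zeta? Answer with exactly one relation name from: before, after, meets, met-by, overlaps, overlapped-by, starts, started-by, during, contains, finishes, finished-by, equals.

lambda = [15:55, 17:25]; zeta = [17:05, 20:40].
Compare endpoints: lambda.start < zeta.start, lambda.start < zeta.end, lambda.end > zeta.start, lambda.end < zeta.end.
That pattern is 'overlaps'.

overlaps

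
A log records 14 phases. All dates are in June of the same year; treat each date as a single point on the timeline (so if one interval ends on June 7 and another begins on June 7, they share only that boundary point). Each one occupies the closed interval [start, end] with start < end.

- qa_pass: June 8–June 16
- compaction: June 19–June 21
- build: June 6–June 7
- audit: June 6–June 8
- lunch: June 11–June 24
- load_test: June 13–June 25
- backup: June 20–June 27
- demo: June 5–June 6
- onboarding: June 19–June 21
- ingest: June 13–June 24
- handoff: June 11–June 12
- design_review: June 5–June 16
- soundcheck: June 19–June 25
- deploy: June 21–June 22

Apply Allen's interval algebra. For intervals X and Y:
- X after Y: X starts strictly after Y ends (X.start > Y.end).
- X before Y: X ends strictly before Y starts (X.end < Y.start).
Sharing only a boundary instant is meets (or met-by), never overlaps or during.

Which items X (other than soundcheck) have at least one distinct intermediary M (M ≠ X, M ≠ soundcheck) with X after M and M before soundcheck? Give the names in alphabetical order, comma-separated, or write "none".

Target soundcheck = [June 19, June 25].
Intermediaries M with M before soundcheck: audit, build, demo, design_review, handoff, qa_pass.
Via audit — items with X after audit: backup, compaction, deploy, handoff, ingest, load_test, lunch, onboarding.
Via build — items with X after build: backup, compaction, deploy, handoff, ingest, load_test, lunch, onboarding, qa_pass.
Via demo — items with X after demo: backup, compaction, deploy, handoff, ingest, load_test, lunch, onboarding, qa_pass.
Via design_review — items with X after design_review: backup, compaction, deploy, onboarding.
Via handoff — items with X after handoff: backup, compaction, deploy, ingest, load_test, onboarding.
Via qa_pass — items with X after qa_pass: backup, compaction, deploy, onboarding.
Union: backup, compaction, deploy, handoff, ingest, load_test, lunch, onboarding, qa_pass.

backup, compaction, deploy, handoff, ingest, load_test, lunch, onboarding, qa_pass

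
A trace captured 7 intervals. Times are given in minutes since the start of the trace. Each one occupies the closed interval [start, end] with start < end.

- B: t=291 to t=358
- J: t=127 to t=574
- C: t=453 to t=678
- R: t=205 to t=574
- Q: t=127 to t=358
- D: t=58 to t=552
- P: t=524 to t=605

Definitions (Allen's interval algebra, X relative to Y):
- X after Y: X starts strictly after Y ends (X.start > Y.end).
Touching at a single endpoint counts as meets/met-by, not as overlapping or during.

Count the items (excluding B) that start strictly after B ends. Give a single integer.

2

Target B = [t=291, t=358].
C [t=453, t=678] → after → counts.
D [t=58, t=552] → contains → no.
J [t=127, t=574] → contains → no.
P [t=524, t=605] → after → counts.
Q [t=127, t=358] → finished-by → no.
R [t=205, t=574] → contains → no.
Total: 2.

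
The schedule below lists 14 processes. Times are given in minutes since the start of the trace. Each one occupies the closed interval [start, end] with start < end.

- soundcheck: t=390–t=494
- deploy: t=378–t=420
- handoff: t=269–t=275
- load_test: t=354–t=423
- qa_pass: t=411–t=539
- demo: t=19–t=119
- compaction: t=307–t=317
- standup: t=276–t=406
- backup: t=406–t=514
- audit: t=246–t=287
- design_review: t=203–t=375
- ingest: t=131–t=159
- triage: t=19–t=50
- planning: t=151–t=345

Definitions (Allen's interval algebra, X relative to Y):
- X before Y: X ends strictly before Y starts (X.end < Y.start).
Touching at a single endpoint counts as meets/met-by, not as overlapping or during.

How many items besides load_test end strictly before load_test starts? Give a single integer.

Target load_test = [t=354, t=423].
audit [t=246, t=287] → before → counts.
backup [t=406, t=514] → overlapped-by → no.
compaction [t=307, t=317] → before → counts.
demo [t=19, t=119] → before → counts.
deploy [t=378, t=420] → during → no.
design_review [t=203, t=375] → overlaps → no.
handoff [t=269, t=275] → before → counts.
ingest [t=131, t=159] → before → counts.
planning [t=151, t=345] → before → counts.
qa_pass [t=411, t=539] → overlapped-by → no.
soundcheck [t=390, t=494] → overlapped-by → no.
standup [t=276, t=406] → overlaps → no.
triage [t=19, t=50] → before → counts.
Total: 7.

7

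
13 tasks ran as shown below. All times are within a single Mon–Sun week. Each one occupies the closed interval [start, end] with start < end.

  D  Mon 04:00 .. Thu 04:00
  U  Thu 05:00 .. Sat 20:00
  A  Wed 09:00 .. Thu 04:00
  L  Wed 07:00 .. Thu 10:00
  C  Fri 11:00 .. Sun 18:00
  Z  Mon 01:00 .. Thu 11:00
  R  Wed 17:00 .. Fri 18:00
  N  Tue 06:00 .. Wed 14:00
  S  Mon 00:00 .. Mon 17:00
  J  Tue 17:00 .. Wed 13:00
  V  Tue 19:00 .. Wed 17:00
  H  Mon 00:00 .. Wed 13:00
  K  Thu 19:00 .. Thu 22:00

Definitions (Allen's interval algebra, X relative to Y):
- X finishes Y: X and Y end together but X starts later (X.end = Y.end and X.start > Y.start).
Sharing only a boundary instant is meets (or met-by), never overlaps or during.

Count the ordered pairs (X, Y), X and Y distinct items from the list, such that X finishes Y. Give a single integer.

2

Checking all 156 ordered pairs for relation 'finishes'; matching pairs in alphabetical order:
(A, D): A finishes D ✓
(J, H): J finishes H ✓
Count: 2.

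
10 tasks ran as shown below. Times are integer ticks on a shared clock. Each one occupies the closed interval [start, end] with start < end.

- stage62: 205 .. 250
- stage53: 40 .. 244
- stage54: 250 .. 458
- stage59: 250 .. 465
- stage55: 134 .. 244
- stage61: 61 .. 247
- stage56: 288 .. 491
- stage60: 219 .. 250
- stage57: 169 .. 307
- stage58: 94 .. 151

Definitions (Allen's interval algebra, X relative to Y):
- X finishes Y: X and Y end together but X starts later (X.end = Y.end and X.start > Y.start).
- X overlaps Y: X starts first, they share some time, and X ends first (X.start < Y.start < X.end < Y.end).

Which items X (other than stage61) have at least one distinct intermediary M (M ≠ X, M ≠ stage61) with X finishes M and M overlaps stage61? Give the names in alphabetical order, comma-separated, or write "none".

stage55

Target stage61 = [61, 247].
Intermediaries M with M overlaps stage61: stage53.
Via stage53 — items with X finishes stage53: stage55.
Union: stage55.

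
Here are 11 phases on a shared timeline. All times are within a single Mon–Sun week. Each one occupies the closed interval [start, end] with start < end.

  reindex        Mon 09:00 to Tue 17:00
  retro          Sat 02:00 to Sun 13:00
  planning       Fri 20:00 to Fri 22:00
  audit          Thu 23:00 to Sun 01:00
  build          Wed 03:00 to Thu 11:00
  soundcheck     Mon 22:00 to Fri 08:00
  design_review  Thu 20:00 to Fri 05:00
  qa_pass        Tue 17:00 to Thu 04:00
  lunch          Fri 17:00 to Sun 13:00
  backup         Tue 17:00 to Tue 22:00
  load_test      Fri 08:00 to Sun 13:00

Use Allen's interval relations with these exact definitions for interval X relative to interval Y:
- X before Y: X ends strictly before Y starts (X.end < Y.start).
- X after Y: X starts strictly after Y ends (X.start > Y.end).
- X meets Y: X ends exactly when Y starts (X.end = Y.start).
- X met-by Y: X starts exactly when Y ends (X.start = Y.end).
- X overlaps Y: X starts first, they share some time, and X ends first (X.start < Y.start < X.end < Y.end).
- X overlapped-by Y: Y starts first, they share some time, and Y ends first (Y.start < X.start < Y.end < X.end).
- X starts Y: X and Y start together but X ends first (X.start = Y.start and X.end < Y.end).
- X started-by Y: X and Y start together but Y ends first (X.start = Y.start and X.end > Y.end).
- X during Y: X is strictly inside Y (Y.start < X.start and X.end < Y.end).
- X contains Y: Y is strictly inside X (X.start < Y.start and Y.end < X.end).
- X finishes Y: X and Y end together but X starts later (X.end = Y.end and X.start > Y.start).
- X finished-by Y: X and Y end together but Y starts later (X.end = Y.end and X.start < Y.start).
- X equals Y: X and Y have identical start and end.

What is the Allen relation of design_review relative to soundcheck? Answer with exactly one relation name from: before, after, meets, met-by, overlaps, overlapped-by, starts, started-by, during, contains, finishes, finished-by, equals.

during

design_review = [Thu 20:00, Fri 05:00]; soundcheck = [Mon 22:00, Fri 08:00].
Compare endpoints: design_review.start > soundcheck.start, design_review.start < soundcheck.end, design_review.end > soundcheck.start, design_review.end < soundcheck.end.
That pattern is 'during'.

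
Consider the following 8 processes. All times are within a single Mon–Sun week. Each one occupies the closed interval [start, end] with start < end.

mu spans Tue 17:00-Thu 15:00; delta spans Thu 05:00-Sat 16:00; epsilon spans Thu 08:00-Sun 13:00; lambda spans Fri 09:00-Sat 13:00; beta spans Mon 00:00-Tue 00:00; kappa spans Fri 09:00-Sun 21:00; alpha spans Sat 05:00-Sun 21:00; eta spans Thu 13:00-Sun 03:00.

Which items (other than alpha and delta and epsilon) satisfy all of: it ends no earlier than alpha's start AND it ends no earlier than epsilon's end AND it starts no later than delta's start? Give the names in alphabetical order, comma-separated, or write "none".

Conditions: its end is no earlier than alpha's start (X.end >= Sat 05:00) AND its end is no earlier than epsilon's end (X.end >= Sun 13:00) AND its start is no later than delta's start (X.start <= Thu 05:00).
beta: end Tue 00:00 >= Sat 05:00? ✗; end Tue 00:00 >= Sun 13:00? ✗; start Mon 00:00 <= Thu 05:00? ✓ → no.
eta: end Sun 03:00 >= Sat 05:00? ✓; end Sun 03:00 >= Sun 13:00? ✗; start Thu 13:00 <= Thu 05:00? ✗ → no.
kappa: end Sun 21:00 >= Sat 05:00? ✓; end Sun 21:00 >= Sun 13:00? ✓; start Fri 09:00 <= Thu 05:00? ✗ → no.
lambda: end Sat 13:00 >= Sat 05:00? ✓; end Sat 13:00 >= Sun 13:00? ✗; start Fri 09:00 <= Thu 05:00? ✗ → no.
mu: end Thu 15:00 >= Sat 05:00? ✗; end Thu 15:00 >= Sun 13:00? ✗; start Tue 17:00 <= Thu 05:00? ✓ → no.
Result: none.

none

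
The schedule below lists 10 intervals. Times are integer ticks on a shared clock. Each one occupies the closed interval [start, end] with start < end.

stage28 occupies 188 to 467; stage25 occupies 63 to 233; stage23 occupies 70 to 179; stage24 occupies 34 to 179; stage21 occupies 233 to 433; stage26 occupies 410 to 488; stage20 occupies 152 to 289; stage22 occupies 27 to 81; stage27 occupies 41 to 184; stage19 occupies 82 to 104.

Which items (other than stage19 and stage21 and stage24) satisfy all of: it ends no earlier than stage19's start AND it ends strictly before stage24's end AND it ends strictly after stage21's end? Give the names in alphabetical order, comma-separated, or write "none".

none

Conditions: its end is no earlier than stage19's start (X.end >= 82) AND its end is strictly before stage24's end (X.end < 179) AND its end is strictly after stage21's end (X.end > 433).
stage20: end 289 >= 82? ✓; end 289 < 179? ✗; end 289 > 433? ✗ → no.
stage22: end 81 >= 82? ✗; end 81 < 179? ✓; end 81 > 433? ✗ → no.
stage23: end 179 >= 82? ✓; end 179 < 179? ✗; end 179 > 433? ✗ → no.
stage25: end 233 >= 82? ✓; end 233 < 179? ✗; end 233 > 433? ✗ → no.
stage26: end 488 >= 82? ✓; end 488 < 179? ✗; end 488 > 433? ✓ → no.
stage27: end 184 >= 82? ✓; end 184 < 179? ✗; end 184 > 433? ✗ → no.
stage28: end 467 >= 82? ✓; end 467 < 179? ✗; end 467 > 433? ✓ → no.
Result: none.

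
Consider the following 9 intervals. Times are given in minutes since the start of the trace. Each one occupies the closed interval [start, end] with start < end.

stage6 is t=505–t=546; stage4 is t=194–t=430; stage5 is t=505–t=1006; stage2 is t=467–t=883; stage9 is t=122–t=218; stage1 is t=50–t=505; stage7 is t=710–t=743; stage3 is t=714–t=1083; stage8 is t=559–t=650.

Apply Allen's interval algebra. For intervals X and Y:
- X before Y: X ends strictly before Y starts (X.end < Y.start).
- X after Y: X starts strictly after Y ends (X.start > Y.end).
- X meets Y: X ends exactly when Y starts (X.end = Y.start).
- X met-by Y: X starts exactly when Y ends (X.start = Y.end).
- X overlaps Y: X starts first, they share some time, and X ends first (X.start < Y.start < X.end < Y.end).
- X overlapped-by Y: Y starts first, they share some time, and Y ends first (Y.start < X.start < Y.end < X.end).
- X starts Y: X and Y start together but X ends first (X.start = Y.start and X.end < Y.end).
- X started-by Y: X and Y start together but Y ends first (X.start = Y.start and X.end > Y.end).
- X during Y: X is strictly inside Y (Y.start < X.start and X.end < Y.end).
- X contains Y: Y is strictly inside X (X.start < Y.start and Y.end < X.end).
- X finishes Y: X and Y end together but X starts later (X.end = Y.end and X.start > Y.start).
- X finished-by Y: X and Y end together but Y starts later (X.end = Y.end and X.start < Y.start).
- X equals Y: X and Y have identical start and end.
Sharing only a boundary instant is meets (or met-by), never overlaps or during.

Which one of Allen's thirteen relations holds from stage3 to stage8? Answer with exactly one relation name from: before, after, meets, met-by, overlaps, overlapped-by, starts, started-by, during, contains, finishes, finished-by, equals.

stage3 = [t=714, t=1083]; stage8 = [t=559, t=650].
Compare endpoints: stage3.start > stage8.start, stage3.start > stage8.end, stage3.end > stage8.start, stage3.end > stage8.end.
That pattern is 'after'.

after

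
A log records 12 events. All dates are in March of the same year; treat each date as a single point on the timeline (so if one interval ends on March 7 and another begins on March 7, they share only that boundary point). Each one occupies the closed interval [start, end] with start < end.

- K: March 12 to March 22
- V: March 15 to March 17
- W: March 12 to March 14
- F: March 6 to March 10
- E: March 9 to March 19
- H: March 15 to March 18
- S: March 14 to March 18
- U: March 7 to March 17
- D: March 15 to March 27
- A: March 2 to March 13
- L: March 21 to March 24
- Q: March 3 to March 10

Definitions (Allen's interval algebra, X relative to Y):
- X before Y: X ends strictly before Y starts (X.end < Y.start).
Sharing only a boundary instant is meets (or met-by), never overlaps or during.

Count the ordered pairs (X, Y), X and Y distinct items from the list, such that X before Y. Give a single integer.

28

Checking all 132 ordered pairs for relation 'before'; matching pairs in alphabetical order:
(A, D): A before D ✓
(A, H): A before H ✓
(A, L): A before L ✓
(A, S): A before S ✓
(A, V): A before V ✓
(E, L): E before L ✓
(F, D): F before D ✓
(F, H): F before H ✓
(F, K): F before K ✓
(F, L): F before L ✓
(F, S): F before S ✓
(F, V): F before V ✓
(F, W): F before W ✓
(H, L): H before L ✓
(Q, D): Q before D ✓
(Q, H): Q before H ✓
(Q, K): Q before K ✓
(Q, L): Q before L ✓
(Q, S): Q before S ✓
(Q, V): Q before V ✓
(Q, W): Q before W ✓
(S, L): S before L ✓
(U, L): U before L ✓
(V, L): V before L ✓
... plus 4 further pairs not listed.
Count: 28.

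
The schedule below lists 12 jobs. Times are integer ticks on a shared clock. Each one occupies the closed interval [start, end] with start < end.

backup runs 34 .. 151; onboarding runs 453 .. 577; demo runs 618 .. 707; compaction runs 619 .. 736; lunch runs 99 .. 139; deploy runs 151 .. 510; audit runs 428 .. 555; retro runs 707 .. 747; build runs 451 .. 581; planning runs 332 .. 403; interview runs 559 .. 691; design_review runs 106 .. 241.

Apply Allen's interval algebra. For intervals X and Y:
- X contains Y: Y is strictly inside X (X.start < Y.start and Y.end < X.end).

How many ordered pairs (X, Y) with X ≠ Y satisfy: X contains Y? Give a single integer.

3

Checking all 132 ordered pairs for relation 'contains'; matching pairs in alphabetical order:
(backup, lunch): backup contains lunch ✓
(build, onboarding): build contains onboarding ✓
(deploy, planning): deploy contains planning ✓
Count: 3.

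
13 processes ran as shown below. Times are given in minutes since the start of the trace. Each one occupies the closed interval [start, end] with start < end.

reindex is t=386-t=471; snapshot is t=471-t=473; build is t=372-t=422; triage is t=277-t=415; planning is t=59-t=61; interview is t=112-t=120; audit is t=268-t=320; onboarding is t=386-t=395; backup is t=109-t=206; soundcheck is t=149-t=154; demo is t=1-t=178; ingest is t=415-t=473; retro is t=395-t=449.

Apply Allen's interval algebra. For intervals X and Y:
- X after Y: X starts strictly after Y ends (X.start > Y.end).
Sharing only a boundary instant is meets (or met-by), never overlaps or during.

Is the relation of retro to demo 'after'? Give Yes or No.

retro = [t=395, t=449], demo = [t=1, t=178].
Actual relation of retro to demo: after.
Asked whether 'after' holds → Yes.

Yes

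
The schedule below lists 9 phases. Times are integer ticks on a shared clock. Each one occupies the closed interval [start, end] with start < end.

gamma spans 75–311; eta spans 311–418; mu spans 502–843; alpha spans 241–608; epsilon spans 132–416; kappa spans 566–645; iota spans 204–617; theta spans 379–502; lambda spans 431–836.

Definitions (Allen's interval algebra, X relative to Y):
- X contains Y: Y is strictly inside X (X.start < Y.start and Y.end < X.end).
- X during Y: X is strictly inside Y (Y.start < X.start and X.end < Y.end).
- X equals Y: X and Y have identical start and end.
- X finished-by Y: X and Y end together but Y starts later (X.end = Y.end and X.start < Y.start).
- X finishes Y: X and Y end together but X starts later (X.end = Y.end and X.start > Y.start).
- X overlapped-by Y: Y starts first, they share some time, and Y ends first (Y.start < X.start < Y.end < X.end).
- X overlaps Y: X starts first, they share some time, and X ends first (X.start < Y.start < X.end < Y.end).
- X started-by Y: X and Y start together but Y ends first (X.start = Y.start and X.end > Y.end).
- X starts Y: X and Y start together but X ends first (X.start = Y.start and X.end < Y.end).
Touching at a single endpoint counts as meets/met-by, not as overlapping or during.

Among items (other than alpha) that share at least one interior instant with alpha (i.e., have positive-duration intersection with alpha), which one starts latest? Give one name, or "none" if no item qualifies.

Target alpha = [241, 608].
epsilon [132, 416] → overlaps → candidate.
eta [311, 418] → during → candidate.
gamma [75, 311] → overlaps → candidate.
iota [204, 617] → contains → candidate.
kappa [566, 645] → overlapped-by → candidate.
lambda [431, 836] → overlapped-by → candidate.
mu [502, 843] → overlapped-by → candidate.
theta [379, 502] → during → candidate.
Among candidates, latest start is 566 → kappa.

kappa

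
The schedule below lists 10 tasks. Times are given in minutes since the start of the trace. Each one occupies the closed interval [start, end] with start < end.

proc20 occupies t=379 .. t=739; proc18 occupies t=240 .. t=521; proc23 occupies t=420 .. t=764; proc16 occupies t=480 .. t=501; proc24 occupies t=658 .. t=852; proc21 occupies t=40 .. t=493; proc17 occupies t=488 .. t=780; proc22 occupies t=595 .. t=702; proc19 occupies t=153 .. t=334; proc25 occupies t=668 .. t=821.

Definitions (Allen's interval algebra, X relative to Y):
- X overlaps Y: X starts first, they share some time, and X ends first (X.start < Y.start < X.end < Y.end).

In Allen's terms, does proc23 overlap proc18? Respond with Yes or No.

No

proc23 = [t=420, t=764], proc18 = [t=240, t=521].
Actual relation of proc23 to proc18: overlapped-by.
Asked whether 'overlaps' holds → No.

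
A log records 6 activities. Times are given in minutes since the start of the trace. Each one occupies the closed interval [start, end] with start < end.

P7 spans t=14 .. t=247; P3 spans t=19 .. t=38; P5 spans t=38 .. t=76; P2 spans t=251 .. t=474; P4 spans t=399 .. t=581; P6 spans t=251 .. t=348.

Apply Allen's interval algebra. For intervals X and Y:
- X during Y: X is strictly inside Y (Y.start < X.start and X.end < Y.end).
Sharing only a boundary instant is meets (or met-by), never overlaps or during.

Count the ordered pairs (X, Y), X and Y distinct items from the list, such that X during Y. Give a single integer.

2

Checking all 30 ordered pairs for relation 'during'; matching pairs in alphabetical order:
(P3, P7): P3 during P7 ✓
(P5, P7): P5 during P7 ✓
Count: 2.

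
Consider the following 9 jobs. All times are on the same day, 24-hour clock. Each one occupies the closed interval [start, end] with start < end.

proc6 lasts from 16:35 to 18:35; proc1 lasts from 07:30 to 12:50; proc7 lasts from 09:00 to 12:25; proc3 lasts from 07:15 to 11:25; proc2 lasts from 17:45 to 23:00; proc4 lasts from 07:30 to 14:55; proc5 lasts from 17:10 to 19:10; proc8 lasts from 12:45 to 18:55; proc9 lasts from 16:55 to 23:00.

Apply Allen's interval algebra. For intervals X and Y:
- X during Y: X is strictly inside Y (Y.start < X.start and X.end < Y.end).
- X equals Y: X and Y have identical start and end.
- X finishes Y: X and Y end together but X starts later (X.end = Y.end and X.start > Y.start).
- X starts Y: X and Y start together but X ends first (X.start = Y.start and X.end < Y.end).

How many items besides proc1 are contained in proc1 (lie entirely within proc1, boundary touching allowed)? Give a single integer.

Target proc1 = [07:30, 12:50].
proc2 [17:45, 23:00] → after → no.
proc3 [07:15, 11:25] → overlaps → no.
proc4 [07:30, 14:55] → started-by → no.
proc5 [17:10, 19:10] → after → no.
proc6 [16:35, 18:35] → after → no.
proc7 [09:00, 12:25] → during → counts.
proc8 [12:45, 18:55] → overlapped-by → no.
proc9 [16:55, 23:00] → after → no.
Total: 1.

1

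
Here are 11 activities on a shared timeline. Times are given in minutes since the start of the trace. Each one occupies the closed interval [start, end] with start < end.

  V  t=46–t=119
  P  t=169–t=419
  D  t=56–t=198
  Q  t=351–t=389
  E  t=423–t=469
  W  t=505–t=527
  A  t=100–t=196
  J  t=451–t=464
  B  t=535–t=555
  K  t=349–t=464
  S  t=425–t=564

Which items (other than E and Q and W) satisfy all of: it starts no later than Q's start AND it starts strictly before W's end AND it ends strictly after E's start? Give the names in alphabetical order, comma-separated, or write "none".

Conditions: its start is no later than Q's start (X.start <= t=351) AND its start is strictly before W's end (X.start < t=527) AND its end is strictly after E's start (X.end > t=423).
A: start t=100 <= t=351? ✓; start t=100 < t=527? ✓; end t=196 > t=423? ✗ → no.
B: start t=535 <= t=351? ✗; start t=535 < t=527? ✗; end t=555 > t=423? ✓ → no.
D: start t=56 <= t=351? ✓; start t=56 < t=527? ✓; end t=198 > t=423? ✗ → no.
J: start t=451 <= t=351? ✗; start t=451 < t=527? ✓; end t=464 > t=423? ✓ → no.
K: start t=349 <= t=351? ✓; start t=349 < t=527? ✓; end t=464 > t=423? ✓ → yes.
P: start t=169 <= t=351? ✓; start t=169 < t=527? ✓; end t=419 > t=423? ✗ → no.
S: start t=425 <= t=351? ✗; start t=425 < t=527? ✓; end t=564 > t=423? ✓ → no.
V: start t=46 <= t=351? ✓; start t=46 < t=527? ✓; end t=119 > t=423? ✗ → no.
Result: K.

K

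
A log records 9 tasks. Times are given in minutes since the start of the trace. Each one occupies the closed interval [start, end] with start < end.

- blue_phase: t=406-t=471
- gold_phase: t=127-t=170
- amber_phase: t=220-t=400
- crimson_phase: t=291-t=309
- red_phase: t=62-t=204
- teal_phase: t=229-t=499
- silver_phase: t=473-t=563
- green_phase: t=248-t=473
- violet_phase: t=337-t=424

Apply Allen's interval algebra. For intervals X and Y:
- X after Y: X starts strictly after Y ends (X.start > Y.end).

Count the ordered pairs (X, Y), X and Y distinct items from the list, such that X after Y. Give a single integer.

21

Checking all 72 ordered pairs for relation 'after'; matching pairs in alphabetical order:
(amber_phase, gold_phase): amber_phase after gold_phase ✓
(amber_phase, red_phase): amber_phase after red_phase ✓
(blue_phase, amber_phase): blue_phase after amber_phase ✓
(blue_phase, crimson_phase): blue_phase after crimson_phase ✓
(blue_phase, gold_phase): blue_phase after gold_phase ✓
(blue_phase, red_phase): blue_phase after red_phase ✓
(crimson_phase, gold_phase): crimson_phase after gold_phase ✓
(crimson_phase, red_phase): crimson_phase after red_phase ✓
(green_phase, gold_phase): green_phase after gold_phase ✓
(green_phase, red_phase): green_phase after red_phase ✓
(silver_phase, amber_phase): silver_phase after amber_phase ✓
(silver_phase, blue_phase): silver_phase after blue_phase ✓
(silver_phase, crimson_phase): silver_phase after crimson_phase ✓
(silver_phase, gold_phase): silver_phase after gold_phase ✓
(silver_phase, red_phase): silver_phase after red_phase ✓
(silver_phase, violet_phase): silver_phase after violet_phase ✓
(teal_phase, gold_phase): teal_phase after gold_phase ✓
(teal_phase, red_phase): teal_phase after red_phase ✓
(violet_phase, crimson_phase): violet_phase after crimson_phase ✓
(violet_phase, gold_phase): violet_phase after gold_phase ✓
(violet_phase, red_phase): violet_phase after red_phase ✓
Count: 21.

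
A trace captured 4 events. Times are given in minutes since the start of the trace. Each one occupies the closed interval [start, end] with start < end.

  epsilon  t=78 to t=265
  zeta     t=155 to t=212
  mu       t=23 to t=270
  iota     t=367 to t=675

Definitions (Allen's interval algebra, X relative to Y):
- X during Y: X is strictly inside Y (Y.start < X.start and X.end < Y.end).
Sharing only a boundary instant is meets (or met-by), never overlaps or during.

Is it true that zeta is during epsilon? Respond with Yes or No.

zeta = [t=155, t=212], epsilon = [t=78, t=265].
Actual relation of zeta to epsilon: during.
Asked whether 'during' holds → Yes.

Yes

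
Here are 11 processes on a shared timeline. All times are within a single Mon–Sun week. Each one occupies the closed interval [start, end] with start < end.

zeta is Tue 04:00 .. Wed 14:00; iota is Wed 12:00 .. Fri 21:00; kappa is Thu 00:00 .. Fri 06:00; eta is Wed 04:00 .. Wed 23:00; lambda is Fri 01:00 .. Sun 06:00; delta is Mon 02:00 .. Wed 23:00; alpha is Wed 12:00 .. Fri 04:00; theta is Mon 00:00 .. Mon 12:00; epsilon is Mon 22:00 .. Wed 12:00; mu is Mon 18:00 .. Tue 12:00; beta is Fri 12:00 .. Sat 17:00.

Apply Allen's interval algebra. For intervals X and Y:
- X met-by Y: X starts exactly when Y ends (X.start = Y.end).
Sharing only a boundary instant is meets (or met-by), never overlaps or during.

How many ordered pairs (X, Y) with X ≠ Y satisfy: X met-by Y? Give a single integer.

Checking all 110 ordered pairs for relation 'met-by'; matching pairs in alphabetical order:
(alpha, epsilon): alpha met-by epsilon ✓
(iota, epsilon): iota met-by epsilon ✓
Count: 2.

2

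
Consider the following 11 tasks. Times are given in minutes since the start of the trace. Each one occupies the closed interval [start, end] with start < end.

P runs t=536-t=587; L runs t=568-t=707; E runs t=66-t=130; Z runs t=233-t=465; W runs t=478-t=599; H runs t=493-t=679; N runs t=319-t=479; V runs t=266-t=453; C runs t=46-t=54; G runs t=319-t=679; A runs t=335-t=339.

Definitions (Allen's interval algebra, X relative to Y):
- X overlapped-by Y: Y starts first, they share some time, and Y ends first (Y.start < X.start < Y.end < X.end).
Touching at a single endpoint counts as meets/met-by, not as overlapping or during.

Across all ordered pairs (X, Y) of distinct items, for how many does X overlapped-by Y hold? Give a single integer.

10

Checking all 110 ordered pairs for relation 'overlapped-by'; matching pairs in alphabetical order:
(G, V): G overlapped-by V ✓
(G, Z): G overlapped-by Z ✓
(H, W): H overlapped-by W ✓
(L, G): L overlapped-by G ✓
(L, H): L overlapped-by H ✓
(L, P): L overlapped-by P ✓
(L, W): L overlapped-by W ✓
(N, V): N overlapped-by V ✓
(N, Z): N overlapped-by Z ✓
(W, N): W overlapped-by N ✓
Count: 10.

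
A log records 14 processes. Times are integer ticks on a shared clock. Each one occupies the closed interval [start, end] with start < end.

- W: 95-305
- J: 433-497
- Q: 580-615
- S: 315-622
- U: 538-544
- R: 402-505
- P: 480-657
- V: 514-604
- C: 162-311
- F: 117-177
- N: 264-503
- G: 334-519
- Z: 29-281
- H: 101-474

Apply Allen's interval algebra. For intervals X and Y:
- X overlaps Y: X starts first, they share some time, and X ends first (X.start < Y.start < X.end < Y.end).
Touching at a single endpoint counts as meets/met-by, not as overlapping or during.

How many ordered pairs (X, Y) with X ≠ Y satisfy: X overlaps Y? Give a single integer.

Checking all 182 ordered pairs for relation 'overlaps'; matching pairs in alphabetical order:
(C, N): C overlaps N ✓
(F, C): F overlaps C ✓
(G, P): G overlaps P ✓
(G, V): G overlaps V ✓
(H, G): H overlaps G ✓
(H, J): H overlaps J ✓
(H, N): H overlaps N ✓
(H, R): H overlaps R ✓
(H, S): H overlaps S ✓
(J, P): J overlaps P ✓
(N, G): N overlaps G ✓
(N, P): N overlaps P ✓
(N, R): N overlaps R ✓
(N, S): N overlaps S ✓
(R, P): R overlaps P ✓
(S, P): S overlaps P ✓
(V, Q): V overlaps Q ✓
(W, C): W overlaps C ✓
(W, H): W overlaps H ✓
(W, N): W overlaps N ✓
(Z, C): Z overlaps C ✓
(Z, H): Z overlaps H ✓
(Z, N): Z overlaps N ✓
(Z, W): Z overlaps W ✓
Count: 24.

24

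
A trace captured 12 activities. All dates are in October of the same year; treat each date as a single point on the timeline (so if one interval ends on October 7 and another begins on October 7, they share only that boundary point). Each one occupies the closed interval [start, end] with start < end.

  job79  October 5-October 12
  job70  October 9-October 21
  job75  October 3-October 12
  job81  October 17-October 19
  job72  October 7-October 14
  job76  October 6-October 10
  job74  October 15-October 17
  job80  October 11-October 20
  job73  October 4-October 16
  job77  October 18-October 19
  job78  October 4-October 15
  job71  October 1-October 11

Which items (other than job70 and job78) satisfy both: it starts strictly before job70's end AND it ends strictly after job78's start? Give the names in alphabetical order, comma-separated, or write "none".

job71, job72, job73, job74, job75, job76, job77, job79, job80, job81

Conditions: its start is strictly before job70's end (X.start < October 21) AND its end is strictly after job78's start (X.end > October 4).
job71: start October 1 < October 21? ✓; end October 11 > October 4? ✓ → yes.
job72: start October 7 < October 21? ✓; end October 14 > October 4? ✓ → yes.
job73: start October 4 < October 21? ✓; end October 16 > October 4? ✓ → yes.
job74: start October 15 < October 21? ✓; end October 17 > October 4? ✓ → yes.
job75: start October 3 < October 21? ✓; end October 12 > October 4? ✓ → yes.
job76: start October 6 < October 21? ✓; end October 10 > October 4? ✓ → yes.
job77: start October 18 < October 21? ✓; end October 19 > October 4? ✓ → yes.
job79: start October 5 < October 21? ✓; end October 12 > October 4? ✓ → yes.
job80: start October 11 < October 21? ✓; end October 20 > October 4? ✓ → yes.
job81: start October 17 < October 21? ✓; end October 19 > October 4? ✓ → yes.
Result: job71, job72, job73, job74, job75, job76, job77, job79, job80, job81.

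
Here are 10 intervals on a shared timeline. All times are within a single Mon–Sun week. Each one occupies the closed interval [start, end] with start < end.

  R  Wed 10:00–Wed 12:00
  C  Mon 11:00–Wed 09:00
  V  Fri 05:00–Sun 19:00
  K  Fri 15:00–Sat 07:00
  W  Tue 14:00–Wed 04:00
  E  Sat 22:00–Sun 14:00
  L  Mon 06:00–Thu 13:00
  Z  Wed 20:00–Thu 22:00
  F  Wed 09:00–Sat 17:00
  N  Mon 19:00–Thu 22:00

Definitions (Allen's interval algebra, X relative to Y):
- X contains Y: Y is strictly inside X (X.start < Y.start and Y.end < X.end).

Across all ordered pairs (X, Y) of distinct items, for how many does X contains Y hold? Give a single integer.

11

Checking all 90 ordered pairs for relation 'contains'; matching pairs in alphabetical order:
(C, W): C contains W ✓
(F, K): F contains K ✓
(F, R): F contains R ✓
(F, Z): F contains Z ✓
(L, C): L contains C ✓
(L, R): L contains R ✓
(L, W): L contains W ✓
(N, R): N contains R ✓
(N, W): N contains W ✓
(V, E): V contains E ✓
(V, K): V contains K ✓
Count: 11.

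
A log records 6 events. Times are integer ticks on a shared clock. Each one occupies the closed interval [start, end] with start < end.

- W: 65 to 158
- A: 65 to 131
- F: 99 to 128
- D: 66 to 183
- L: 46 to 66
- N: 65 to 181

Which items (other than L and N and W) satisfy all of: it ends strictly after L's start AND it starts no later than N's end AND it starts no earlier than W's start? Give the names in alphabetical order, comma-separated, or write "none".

Conditions: its end is strictly after L's start (X.end > 46) AND its start is no later than N's end (X.start <= 181) AND its start is no earlier than W's start (X.start >= 65).
A: end 131 > 46? ✓; start 65 <= 181? ✓; start 65 >= 65? ✓ → yes.
D: end 183 > 46? ✓; start 66 <= 181? ✓; start 66 >= 65? ✓ → yes.
F: end 128 > 46? ✓; start 99 <= 181? ✓; start 99 >= 65? ✓ → yes.
Result: A, D, F.

A, D, F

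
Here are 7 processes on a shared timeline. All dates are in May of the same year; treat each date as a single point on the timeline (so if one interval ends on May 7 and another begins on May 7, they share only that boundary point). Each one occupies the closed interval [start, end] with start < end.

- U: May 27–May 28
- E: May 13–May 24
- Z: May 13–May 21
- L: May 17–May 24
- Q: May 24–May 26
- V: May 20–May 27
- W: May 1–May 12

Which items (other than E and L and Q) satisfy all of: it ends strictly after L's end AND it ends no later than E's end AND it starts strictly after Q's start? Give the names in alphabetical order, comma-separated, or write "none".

Conditions: its end is strictly after L's end (X.end > May 24) AND its end is no later than E's end (X.end <= May 24) AND its start is strictly after Q's start (X.start > May 24).
U: end May 28 > May 24? ✓; end May 28 <= May 24? ✗; start May 27 > May 24? ✓ → no.
V: end May 27 > May 24? ✓; end May 27 <= May 24? ✗; start May 20 > May 24? ✗ → no.
W: end May 12 > May 24? ✗; end May 12 <= May 24? ✓; start May 1 > May 24? ✗ → no.
Z: end May 21 > May 24? ✗; end May 21 <= May 24? ✓; start May 13 > May 24? ✗ → no.
Result: none.

none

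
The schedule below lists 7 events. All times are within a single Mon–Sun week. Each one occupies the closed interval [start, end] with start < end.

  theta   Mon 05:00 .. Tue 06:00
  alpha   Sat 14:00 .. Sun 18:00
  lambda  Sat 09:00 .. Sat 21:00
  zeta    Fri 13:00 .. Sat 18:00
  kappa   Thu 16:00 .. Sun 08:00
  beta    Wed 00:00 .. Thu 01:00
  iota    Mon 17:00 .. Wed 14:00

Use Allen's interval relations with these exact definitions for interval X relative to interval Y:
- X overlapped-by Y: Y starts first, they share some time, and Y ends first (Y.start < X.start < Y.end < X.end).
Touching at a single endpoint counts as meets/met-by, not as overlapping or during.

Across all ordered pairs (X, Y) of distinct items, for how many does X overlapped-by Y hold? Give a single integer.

6

Checking all 42 ordered pairs for relation 'overlapped-by'; matching pairs in alphabetical order:
(alpha, kappa): alpha overlapped-by kappa ✓
(alpha, lambda): alpha overlapped-by lambda ✓
(alpha, zeta): alpha overlapped-by zeta ✓
(beta, iota): beta overlapped-by iota ✓
(iota, theta): iota overlapped-by theta ✓
(lambda, zeta): lambda overlapped-by zeta ✓
Count: 6.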